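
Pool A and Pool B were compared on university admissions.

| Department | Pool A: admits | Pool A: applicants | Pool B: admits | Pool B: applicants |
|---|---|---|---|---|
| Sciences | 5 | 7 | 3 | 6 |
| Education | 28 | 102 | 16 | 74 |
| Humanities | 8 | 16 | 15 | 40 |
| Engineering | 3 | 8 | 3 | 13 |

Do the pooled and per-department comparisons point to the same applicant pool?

Yes

Sciences: Pool A 5/7 = 71.4%, Pool B 3/6 = 50.0% → Pool A
Education: Pool A 28/102 = 27.5%, Pool B 16/74 = 21.6% → Pool A
Humanities: Pool A 8/16 = 50.0%, Pool B 15/40 = 37.5% → Pool A
Engineering: Pool A 3/8 = 37.5%, Pool B 3/13 = 23.1% → Pool A
Overall: Pool A 44/133 = 33.1%, Pool B 37/133 = 27.8% → Pool A
Pool A wins overall and in every department group — no reversal.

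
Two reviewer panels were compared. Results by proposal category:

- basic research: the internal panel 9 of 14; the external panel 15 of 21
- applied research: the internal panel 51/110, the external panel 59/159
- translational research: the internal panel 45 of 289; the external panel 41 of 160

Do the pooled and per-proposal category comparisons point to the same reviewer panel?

No

Basic research: the internal panel 9/14 = 64.3%, the external panel 15/21 = 71.4% → the external panel
Applied research: the internal panel 51/110 = 46.4%, the external panel 59/159 = 37.1% → the internal panel
Translational research: the internal panel 45/289 = 15.6%, the external panel 41/160 = 25.6% → the external panel
Overall: the internal panel 105/413 = 25.4%, the external panel 115/340 = 33.8% → the external panel
Neither sweeps: the internal panel wins 1 of 3 groups, the external panel wins 2. The external panel wins overall but not every group — no Simpson reversal.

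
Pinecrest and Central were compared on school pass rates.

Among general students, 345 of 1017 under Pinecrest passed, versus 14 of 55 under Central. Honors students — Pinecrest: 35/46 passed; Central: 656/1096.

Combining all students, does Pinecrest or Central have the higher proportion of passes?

General: Pinecrest 345/1017 = 33.9%, Central 14/55 = 25.5% → Pinecrest
Honors: Pinecrest 35/46 = 76.1%, Central 656/1096 = 59.9% → Pinecrest
Overall: Pinecrest 380/1063 = 35.7%, Central 670/1151 = 58.2% → Central
(Pinecrest wins every student group but Central wins overall — Pinecrest's students skew toward the low-rate general group.)

Central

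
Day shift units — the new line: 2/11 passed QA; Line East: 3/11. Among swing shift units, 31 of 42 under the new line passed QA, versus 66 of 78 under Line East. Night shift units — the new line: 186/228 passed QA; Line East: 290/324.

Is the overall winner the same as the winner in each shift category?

Yes

Day shift: the new line 2/11 = 18.2%, Line East 3/11 = 27.3% → Line East
Swing shift: the new line 31/42 = 73.8%, Line East 66/78 = 84.6% → Line East
Night shift: the new line 186/228 = 81.6%, Line East 290/324 = 89.5% → Line East
Overall: the new line 219/281 = 77.9%, Line East 359/413 = 86.9% → Line East
Line East wins overall and in every shift group — no reversal.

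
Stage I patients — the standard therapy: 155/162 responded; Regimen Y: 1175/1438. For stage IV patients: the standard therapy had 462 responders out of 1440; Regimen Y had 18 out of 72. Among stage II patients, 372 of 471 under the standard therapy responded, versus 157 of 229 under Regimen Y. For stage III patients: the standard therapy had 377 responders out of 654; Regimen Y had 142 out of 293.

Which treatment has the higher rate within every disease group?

the standard therapy

Stage I: the standard therapy 155/162 = 95.7%, Regimen Y 1175/1438 = 81.7% → the standard therapy
Stage IV: the standard therapy 462/1440 = 32.1%, Regimen Y 18/72 = 25.0% → the standard therapy
Stage II: the standard therapy 372/471 = 79.0%, Regimen Y 157/229 = 68.6% → the standard therapy
Stage III: the standard therapy 377/654 = 57.6%, Regimen Y 142/293 = 48.5% → the standard therapy
The standard therapy has the higher rate in all 4 groups.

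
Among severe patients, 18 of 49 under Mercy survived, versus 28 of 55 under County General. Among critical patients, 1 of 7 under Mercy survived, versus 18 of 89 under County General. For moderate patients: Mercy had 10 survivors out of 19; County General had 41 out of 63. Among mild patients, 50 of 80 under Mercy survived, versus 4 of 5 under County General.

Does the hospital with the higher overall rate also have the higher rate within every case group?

No

Severe: Mercy 18/49 = 36.7%, County General 28/55 = 50.9% → County General
Critical: Mercy 1/7 = 14.3%, County General 18/89 = 20.2% → County General
Moderate: Mercy 10/19 = 52.6%, County General 41/63 = 65.1% → County General
Mild: Mercy 50/80 = 62.5%, County General 4/5 = 80.0% → County General
Overall: Mercy 79/155 = 51.0%, County General 91/212 = 42.9% → Mercy
County General wins each case group but Mercy wins overall — the comparison reverses. County General's patients skew toward critical, which has a lower base rate.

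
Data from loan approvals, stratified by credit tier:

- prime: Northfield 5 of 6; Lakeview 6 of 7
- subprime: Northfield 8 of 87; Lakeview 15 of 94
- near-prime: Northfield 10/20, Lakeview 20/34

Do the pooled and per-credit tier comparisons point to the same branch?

Prime: Northfield 5/6 = 83.3%, Lakeview 6/7 = 85.7% → Lakeview
Subprime: Northfield 8/87 = 9.2%, Lakeview 15/94 = 16.0% → Lakeview
Near-prime: Northfield 10/20 = 50.0%, Lakeview 20/34 = 58.8% → Lakeview
Overall: Northfield 23/113 = 20.4%, Lakeview 41/135 = 30.4% → Lakeview
Lakeview wins overall and in every credit group — no reversal.

Yes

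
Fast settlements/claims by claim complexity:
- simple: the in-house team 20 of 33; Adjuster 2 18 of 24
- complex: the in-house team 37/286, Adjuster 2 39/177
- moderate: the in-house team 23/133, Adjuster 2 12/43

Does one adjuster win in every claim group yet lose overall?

No

Simple: the in-house team 20/33 = 60.6%, Adjuster 2 18/24 = 75.0% → Adjuster 2
Complex: the in-house team 37/286 = 12.9%, Adjuster 2 39/177 = 22.0% → Adjuster 2
Moderate: the in-house team 23/133 = 17.3%, Adjuster 2 12/43 = 27.9% → Adjuster 2
Overall: the in-house team 80/452 = 17.7%, Adjuster 2 69/244 = 28.3% → Adjuster 2
Adjuster 2 wins overall and in every claim group — no reversal.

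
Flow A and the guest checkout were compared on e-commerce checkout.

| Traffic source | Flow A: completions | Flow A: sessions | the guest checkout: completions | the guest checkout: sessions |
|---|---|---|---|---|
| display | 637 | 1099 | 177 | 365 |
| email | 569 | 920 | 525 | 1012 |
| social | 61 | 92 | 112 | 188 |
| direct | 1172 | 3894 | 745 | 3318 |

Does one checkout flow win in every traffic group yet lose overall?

Display: Flow A 637/1099 = 58.0%, the guest checkout 177/365 = 48.5% → Flow A
Email: Flow A 569/920 = 61.8%, the guest checkout 525/1012 = 51.9% → Flow A
Social: Flow A 61/92 = 66.3%, the guest checkout 112/188 = 59.6% → Flow A
Direct: Flow A 1172/3894 = 30.1%, the guest checkout 745/3318 = 22.5% → Flow A
Overall: Flow A 2439/6005 = 40.6%, the guest checkout 1559/4883 = 31.9% → Flow A
Flow A wins overall and in every traffic group — no reversal.

No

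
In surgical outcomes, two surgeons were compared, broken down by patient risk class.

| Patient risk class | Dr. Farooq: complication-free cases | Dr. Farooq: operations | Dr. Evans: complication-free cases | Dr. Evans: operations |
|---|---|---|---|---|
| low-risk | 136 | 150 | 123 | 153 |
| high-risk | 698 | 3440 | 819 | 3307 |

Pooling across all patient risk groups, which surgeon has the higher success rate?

Low-risk: Dr. Farooq 136/150 = 90.7%, Dr. Evans 123/153 = 80.4% → Dr. Farooq
High-risk: Dr. Farooq 698/3440 = 20.3%, Dr. Evans 819/3307 = 24.8% → Dr. Evans
Overall: Dr. Farooq 834/3590 = 23.2%, Dr. Evans 942/3460 = 27.2% → Dr. Evans
(Neither sweeps every patient risk group, but Dr. Evans has the higher pooled rate.)

Dr. Evans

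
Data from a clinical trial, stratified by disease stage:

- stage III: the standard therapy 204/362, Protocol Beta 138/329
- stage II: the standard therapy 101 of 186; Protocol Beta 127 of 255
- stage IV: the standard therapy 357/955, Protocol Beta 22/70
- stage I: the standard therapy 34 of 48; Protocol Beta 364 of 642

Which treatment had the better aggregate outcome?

Stage III: the standard therapy 204/362 = 56.4%, Protocol Beta 138/329 = 41.9% → the standard therapy
Stage II: the standard therapy 101/186 = 54.3%, Protocol Beta 127/255 = 49.8% → the standard therapy
Stage IV: the standard therapy 357/955 = 37.4%, Protocol Beta 22/70 = 31.4% → the standard therapy
Stage I: the standard therapy 34/48 = 70.8%, Protocol Beta 364/642 = 56.7% → the standard therapy
Overall: the standard therapy 696/1551 = 44.9%, Protocol Beta 651/1296 = 50.2% → Protocol Beta
(The standard therapy wins every disease group but Protocol Beta wins overall — the standard therapy's patients skew toward the low-rate stage IV group.)

Protocol Beta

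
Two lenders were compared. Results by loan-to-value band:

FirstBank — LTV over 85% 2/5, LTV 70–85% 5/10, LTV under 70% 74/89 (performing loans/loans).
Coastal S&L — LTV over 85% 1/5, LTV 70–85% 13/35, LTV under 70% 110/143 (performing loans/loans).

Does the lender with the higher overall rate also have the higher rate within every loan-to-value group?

Yes

LTV over 85%: FirstBank 2/5 = 40.0%, Coastal S&L 1/5 = 20.0% → FirstBank
LTV 70–85%: FirstBank 5/10 = 50.0%, Coastal S&L 13/35 = 37.1% → FirstBank
LTV under 70%: FirstBank 74/89 = 83.1%, Coastal S&L 110/143 = 76.9% → FirstBank
Overall: FirstBank 81/104 = 77.9%, Coastal S&L 124/183 = 67.8% → FirstBank
FirstBank wins overall and in every loan-to-value group — no reversal.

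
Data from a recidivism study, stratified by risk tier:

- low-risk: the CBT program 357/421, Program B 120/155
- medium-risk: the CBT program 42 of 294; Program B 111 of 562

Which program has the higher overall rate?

Low-risk: the CBT program 357/421 = 84.8%, Program B 120/155 = 77.4% → the CBT program
Medium-risk: the CBT program 42/294 = 14.3%, Program B 111/562 = 19.8% → Program B
Overall: the CBT program 399/715 = 55.8%, Program B 231/717 = 32.2% → the CBT program
(Neither sweeps every risk group, but the CBT program has the higher pooled rate.)

the CBT program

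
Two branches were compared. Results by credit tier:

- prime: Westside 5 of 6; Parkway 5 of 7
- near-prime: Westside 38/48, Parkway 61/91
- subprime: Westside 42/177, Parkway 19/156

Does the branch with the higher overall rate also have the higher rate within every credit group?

Yes

Prime: Westside 5/6 = 83.3%, Parkway 5/7 = 71.4% → Westside
Near-prime: Westside 38/48 = 79.2%, Parkway 61/91 = 67.0% → Westside
Subprime: Westside 42/177 = 23.7%, Parkway 19/156 = 12.2% → Westside
Overall: Westside 85/231 = 36.8%, Parkway 85/254 = 33.5% → Westside
Westside wins overall and in every credit group — no reversal.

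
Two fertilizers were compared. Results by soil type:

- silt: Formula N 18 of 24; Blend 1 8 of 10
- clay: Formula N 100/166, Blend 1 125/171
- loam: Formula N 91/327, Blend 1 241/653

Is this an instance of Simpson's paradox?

No

Silt: Formula N 18/24 = 75.0%, Blend 1 8/10 = 80.0% → Blend 1
Clay: Formula N 100/166 = 60.2%, Blend 1 125/171 = 73.1% → Blend 1
Loam: Formula N 91/327 = 27.8%, Blend 1 241/653 = 36.9% → Blend 1
Overall: Formula N 209/517 = 40.4%, Blend 1 374/834 = 44.8% → Blend 1
Blend 1 wins overall and in every soil group — no reversal.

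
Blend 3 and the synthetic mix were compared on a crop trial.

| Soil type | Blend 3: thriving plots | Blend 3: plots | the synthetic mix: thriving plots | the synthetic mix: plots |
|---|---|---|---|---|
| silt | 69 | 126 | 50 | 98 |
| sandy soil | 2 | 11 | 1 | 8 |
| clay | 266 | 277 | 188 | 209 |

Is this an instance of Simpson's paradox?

No

Silt: Blend 3 69/126 = 54.8%, the synthetic mix 50/98 = 51.0% → Blend 3
Sandy soil: Blend 3 2/11 = 18.2%, the synthetic mix 1/8 = 12.5% → Blend 3
Clay: Blend 3 266/277 = 96.0%, the synthetic mix 188/209 = 90.0% → Blend 3
Overall: Blend 3 337/414 = 81.4%, the synthetic mix 239/315 = 75.9% → Blend 3
Blend 3 wins overall and in every soil group — no reversal.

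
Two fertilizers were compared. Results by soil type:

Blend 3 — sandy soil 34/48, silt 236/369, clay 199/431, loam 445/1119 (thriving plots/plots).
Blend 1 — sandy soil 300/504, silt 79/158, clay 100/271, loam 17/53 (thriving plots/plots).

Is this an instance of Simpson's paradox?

Sandy soil: Blend 3 34/48 = 70.8%, Blend 1 300/504 = 59.5% → Blend 3
Silt: Blend 3 236/369 = 64.0%, Blend 1 79/158 = 50.0% → Blend 3
Clay: Blend 3 199/431 = 46.2%, Blend 1 100/271 = 36.9% → Blend 3
Loam: Blend 3 445/1119 = 39.8%, Blend 1 17/53 = 32.1% → Blend 3
Overall: Blend 3 914/1967 = 46.5%, Blend 1 496/986 = 50.3% → Blend 1
Blend 3 wins each soil group but Blend 1 wins overall — the comparison reverses. Blend 3's plots skew toward loam, which has a lower base rate.

Yes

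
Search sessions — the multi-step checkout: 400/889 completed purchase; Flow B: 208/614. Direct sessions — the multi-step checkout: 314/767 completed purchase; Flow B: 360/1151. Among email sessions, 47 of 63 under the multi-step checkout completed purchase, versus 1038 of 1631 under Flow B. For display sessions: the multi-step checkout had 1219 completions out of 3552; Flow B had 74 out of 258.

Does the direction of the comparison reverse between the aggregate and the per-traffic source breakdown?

Yes

Search: the multi-step checkout 400/889 = 45.0%, Flow B 208/614 = 33.9% → the multi-step checkout
Direct: the multi-step checkout 314/767 = 40.9%, Flow B 360/1151 = 31.3% → the multi-step checkout
Email: the multi-step checkout 47/63 = 74.6%, Flow B 1038/1631 = 63.6% → the multi-step checkout
Display: the multi-step checkout 1219/3552 = 34.3%, Flow B 74/258 = 28.7% → the multi-step checkout
Overall: the multi-step checkout 1980/5271 = 37.6%, Flow B 1680/3654 = 46.0% → Flow B
The multi-step checkout wins each traffic group but Flow B wins overall — the comparison reverses. The multi-step checkout's sessions skew toward display, which has a lower base rate.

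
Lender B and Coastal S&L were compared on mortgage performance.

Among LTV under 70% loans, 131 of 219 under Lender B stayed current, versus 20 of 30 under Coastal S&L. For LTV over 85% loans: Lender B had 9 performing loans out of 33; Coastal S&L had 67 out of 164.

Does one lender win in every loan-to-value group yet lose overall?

LTV under 70%: Lender B 131/219 = 59.8%, Coastal S&L 20/30 = 66.7% → Coastal S&L
LTV over 85%: Lender B 9/33 = 27.3%, Coastal S&L 67/164 = 40.9% → Coastal S&L
Overall: Lender B 140/252 = 55.6%, Coastal S&L 87/194 = 44.8% → Lender B
Coastal S&L wins each loan-to-value group but Lender B wins overall — the comparison reverses. Coastal S&L's loans skew toward LTV over 85%, which has a lower base rate.

Yes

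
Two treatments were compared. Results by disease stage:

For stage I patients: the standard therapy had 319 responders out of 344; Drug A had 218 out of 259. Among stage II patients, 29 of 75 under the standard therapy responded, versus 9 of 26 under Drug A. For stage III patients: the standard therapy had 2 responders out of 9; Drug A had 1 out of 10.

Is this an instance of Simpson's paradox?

Stage I: the standard therapy 319/344 = 92.7%, Drug A 218/259 = 84.2% → the standard therapy
Stage II: the standard therapy 29/75 = 38.7%, Drug A 9/26 = 34.6% → the standard therapy
Stage III: the standard therapy 2/9 = 22.2%, Drug A 1/10 = 10.0% → the standard therapy
Overall: the standard therapy 350/428 = 81.8%, Drug A 228/295 = 77.3% → the standard therapy
The standard therapy wins overall and in every disease group — no reversal.

No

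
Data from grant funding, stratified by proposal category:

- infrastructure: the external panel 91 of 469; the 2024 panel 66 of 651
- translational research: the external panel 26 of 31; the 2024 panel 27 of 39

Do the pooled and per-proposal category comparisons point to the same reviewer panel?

Infrastructure: the external panel 91/469 = 19.4%, the 2024 panel 66/651 = 10.1% → the external panel
Translational research: the external panel 26/31 = 83.9%, the 2024 panel 27/39 = 69.2% → the external panel
Overall: the external panel 117/500 = 23.4%, the 2024 panel 93/690 = 13.5% → the external panel
The external panel wins overall and in every proposal group — no reversal.

Yes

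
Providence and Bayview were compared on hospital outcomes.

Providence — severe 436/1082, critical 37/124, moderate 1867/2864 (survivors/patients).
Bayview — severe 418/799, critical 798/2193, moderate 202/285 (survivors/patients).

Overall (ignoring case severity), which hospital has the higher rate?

Providence

Severe: Providence 436/1082 = 40.3%, Bayview 418/799 = 52.3% → Bayview
Critical: Providence 37/124 = 29.8%, Bayview 798/2193 = 36.4% → Bayview
Moderate: Providence 1867/2864 = 65.2%, Bayview 202/285 = 70.9% → Bayview
Overall: Providence 2340/4070 = 57.5%, Bayview 1418/3277 = 43.3% → Providence
(Bayview wins every case group but Providence wins overall — Bayview's patients skew toward the low-rate critical group.)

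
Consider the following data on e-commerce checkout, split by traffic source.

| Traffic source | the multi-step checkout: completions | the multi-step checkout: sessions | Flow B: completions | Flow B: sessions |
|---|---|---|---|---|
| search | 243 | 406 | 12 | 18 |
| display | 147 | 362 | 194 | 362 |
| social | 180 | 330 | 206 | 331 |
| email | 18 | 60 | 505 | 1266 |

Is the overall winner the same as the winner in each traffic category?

Search: the multi-step checkout 243/406 = 59.9%, Flow B 12/18 = 66.7% → Flow B
Display: the multi-step checkout 147/362 = 40.6%, Flow B 194/362 = 53.6% → Flow B
Social: the multi-step checkout 180/330 = 54.5%, Flow B 206/331 = 62.2% → Flow B
Email: the multi-step checkout 18/60 = 30.0%, Flow B 505/1266 = 39.9% → Flow B
Overall: the multi-step checkout 588/1158 = 50.8%, Flow B 917/1977 = 46.4% → the multi-step checkout
Flow B wins each traffic group but the multi-step checkout wins overall — the comparison reverses. Flow B's sessions skew toward email, which has a lower base rate.

No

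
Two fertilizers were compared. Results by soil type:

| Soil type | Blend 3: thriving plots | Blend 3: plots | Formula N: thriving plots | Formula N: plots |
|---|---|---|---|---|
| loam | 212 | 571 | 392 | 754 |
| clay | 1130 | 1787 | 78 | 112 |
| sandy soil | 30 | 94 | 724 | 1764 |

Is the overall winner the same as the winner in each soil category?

Loam: Blend 3 212/571 = 37.1%, Formula N 392/754 = 52.0% → Formula N
Clay: Blend 3 1130/1787 = 63.2%, Formula N 78/112 = 69.6% → Formula N
Sandy soil: Blend 3 30/94 = 31.9%, Formula N 724/1764 = 41.0% → Formula N
Overall: Blend 3 1372/2452 = 56.0%, Formula N 1194/2630 = 45.4% → Blend 3
Formula N wins each soil group but Blend 3 wins overall — the comparison reverses. Formula N's plots skew toward sandy soil, which has a lower base rate.

No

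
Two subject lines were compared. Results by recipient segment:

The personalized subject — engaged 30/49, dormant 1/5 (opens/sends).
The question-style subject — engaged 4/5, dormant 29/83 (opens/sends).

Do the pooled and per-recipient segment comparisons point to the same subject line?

Engaged: the personalized subject 30/49 = 61.2%, the question-style subject 4/5 = 80.0% → the question-style subject
Dormant: the personalized subject 1/5 = 20.0%, the question-style subject 29/83 = 34.9% → the question-style subject
Overall: the personalized subject 31/54 = 57.4%, the question-style subject 33/88 = 37.5% → the personalized subject
The question-style subject wins each recipient group but the personalized subject wins overall — the comparison reverses. The question-style subject's sends skew toward dormant, which has a lower base rate.

No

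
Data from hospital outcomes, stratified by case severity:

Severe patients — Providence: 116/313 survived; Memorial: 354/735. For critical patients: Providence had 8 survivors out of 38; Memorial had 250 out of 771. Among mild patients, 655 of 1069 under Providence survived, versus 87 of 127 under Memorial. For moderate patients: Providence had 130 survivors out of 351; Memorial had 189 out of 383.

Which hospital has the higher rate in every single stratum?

Memorial

Severe: Providence 116/313 = 37.1%, Memorial 354/735 = 48.2% → Memorial
Critical: Providence 8/38 = 21.1%, Memorial 250/771 = 32.4% → Memorial
Mild: Providence 655/1069 = 61.3%, Memorial 87/127 = 68.5% → Memorial
Moderate: Providence 130/351 = 37.0%, Memorial 189/383 = 49.3% → Memorial
Memorial has the higher rate in all 4 groups.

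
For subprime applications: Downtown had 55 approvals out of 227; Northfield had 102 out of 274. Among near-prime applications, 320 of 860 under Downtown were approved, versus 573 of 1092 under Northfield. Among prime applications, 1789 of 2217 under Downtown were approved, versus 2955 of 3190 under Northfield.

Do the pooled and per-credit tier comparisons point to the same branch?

Subprime: Downtown 55/227 = 24.2%, Northfield 102/274 = 37.2% → Northfield
Near-prime: Downtown 320/860 = 37.2%, Northfield 573/1092 = 52.5% → Northfield
Prime: Downtown 1789/2217 = 80.7%, Northfield 2955/3190 = 92.6% → Northfield
Overall: Downtown 2164/3304 = 65.5%, Northfield 3630/4556 = 79.7% → Northfield
Northfield wins overall and in every credit group — no reversal.

Yes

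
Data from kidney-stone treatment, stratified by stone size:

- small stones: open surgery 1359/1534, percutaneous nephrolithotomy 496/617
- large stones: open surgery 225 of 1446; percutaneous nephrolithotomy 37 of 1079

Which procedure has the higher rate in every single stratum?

Small stones: open surgery 1359/1534 = 88.6%, percutaneous nephrolithotomy 496/617 = 80.4% → open surgery
Large stones: open surgery 225/1446 = 15.6%, percutaneous nephrolithotomy 37/1079 = 3.4% → open surgery
Open surgery has the higher rate in both groups.

open surgery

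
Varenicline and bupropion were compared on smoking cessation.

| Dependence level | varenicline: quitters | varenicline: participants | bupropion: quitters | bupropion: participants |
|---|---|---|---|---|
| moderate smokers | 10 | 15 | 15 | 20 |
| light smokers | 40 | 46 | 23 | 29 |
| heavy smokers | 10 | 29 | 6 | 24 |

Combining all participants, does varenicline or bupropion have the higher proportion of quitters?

Moderate smokers: varenicline 10/15 = 66.7%, bupropion 15/20 = 75.0% → bupropion
Light smokers: varenicline 40/46 = 87.0%, bupropion 23/29 = 79.3% → varenicline
Heavy smokers: varenicline 10/29 = 34.5%, bupropion 6/24 = 25.0% → varenicline
Overall: varenicline 60/90 = 66.7%, bupropion 44/73 = 60.3% → varenicline
(Neither sweeps every dependence group, but varenicline has the higher pooled rate.)

varenicline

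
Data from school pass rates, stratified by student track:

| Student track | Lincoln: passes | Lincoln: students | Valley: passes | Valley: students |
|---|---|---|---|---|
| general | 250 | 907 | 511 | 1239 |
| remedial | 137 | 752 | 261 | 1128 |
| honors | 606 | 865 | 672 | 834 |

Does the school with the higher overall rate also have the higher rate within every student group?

General: Lincoln 250/907 = 27.6%, Valley 511/1239 = 41.2% → Valley
Remedial: Lincoln 137/752 = 18.2%, Valley 261/1128 = 23.1% → Valley
Honors: Lincoln 606/865 = 70.1%, Valley 672/834 = 80.6% → Valley
Overall: Lincoln 993/2524 = 39.3%, Valley 1444/3201 = 45.1% → Valley
Valley wins overall and in every student group — no reversal.

Yes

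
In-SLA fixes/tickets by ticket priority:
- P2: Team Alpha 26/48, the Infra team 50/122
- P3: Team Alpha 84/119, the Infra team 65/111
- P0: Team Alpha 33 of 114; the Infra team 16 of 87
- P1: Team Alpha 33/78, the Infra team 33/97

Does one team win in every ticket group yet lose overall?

P2: Team Alpha 26/48 = 54.2%, the Infra team 50/122 = 41.0% → Team Alpha
P3: Team Alpha 84/119 = 70.6%, the Infra team 65/111 = 58.6% → Team Alpha
P0: Team Alpha 33/114 = 28.9%, the Infra team 16/87 = 18.4% → Team Alpha
P1: Team Alpha 33/78 = 42.3%, the Infra team 33/97 = 34.0% → Team Alpha
Overall: Team Alpha 176/359 = 49.0%, the Infra team 164/417 = 39.3% → Team Alpha
Team Alpha wins overall and in every ticket group — no reversal.

No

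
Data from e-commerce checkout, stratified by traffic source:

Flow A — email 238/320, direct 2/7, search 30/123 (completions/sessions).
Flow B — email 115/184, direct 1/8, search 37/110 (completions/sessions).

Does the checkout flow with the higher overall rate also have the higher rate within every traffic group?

No

Email: Flow A 238/320 = 74.4%, Flow B 115/184 = 62.5% → Flow A
Direct: Flow A 2/7 = 28.6%, Flow B 1/8 = 12.5% → Flow A
Search: Flow A 30/123 = 24.4%, Flow B 37/110 = 33.6% → Flow B
Overall: Flow A 270/450 = 60.0%, Flow B 153/302 = 50.7% → Flow A
Neither sweeps: Flow A wins 2 of 3 groups, Flow B wins 1. Flow A wins overall but not every group — no Simpson reversal.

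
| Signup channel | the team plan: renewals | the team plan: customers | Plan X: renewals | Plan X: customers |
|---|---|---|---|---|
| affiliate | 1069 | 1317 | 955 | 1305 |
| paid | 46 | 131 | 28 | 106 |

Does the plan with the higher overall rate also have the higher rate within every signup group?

Yes

Affiliate: the team plan 1069/1317 = 81.2%, Plan X 955/1305 = 73.2% → the team plan
Paid: the team plan 46/131 = 35.1%, Plan X 28/106 = 26.4% → the team plan
Overall: the team plan 1115/1448 = 77.0%, Plan X 983/1411 = 69.7% → the team plan
The team plan wins overall and in every signup group — no reversal.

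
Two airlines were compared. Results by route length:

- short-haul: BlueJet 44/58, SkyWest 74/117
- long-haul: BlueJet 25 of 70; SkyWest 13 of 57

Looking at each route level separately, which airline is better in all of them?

BlueJet

Short-haul: BlueJet 44/58 = 75.9%, SkyWest 74/117 = 63.2% → BlueJet
Long-haul: BlueJet 25/70 = 35.7%, SkyWest 13/57 = 22.8% → BlueJet
BlueJet has the higher rate in both groups.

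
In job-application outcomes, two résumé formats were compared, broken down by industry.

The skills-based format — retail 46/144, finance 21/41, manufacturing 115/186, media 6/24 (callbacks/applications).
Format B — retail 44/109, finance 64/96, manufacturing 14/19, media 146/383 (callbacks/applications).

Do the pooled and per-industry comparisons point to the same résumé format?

No

Retail: the skills-based format 46/144 = 31.9%, Format B 44/109 = 40.4% → Format B
Finance: the skills-based format 21/41 = 51.2%, Format B 64/96 = 66.7% → Format B
Manufacturing: the skills-based format 115/186 = 61.8%, Format B 14/19 = 73.7% → Format B
Media: the skills-based format 6/24 = 25.0%, Format B 146/383 = 38.1% → Format B
Overall: the skills-based format 188/395 = 47.6%, Format B 268/607 = 44.2% → the skills-based format
Format B wins each industry group but the skills-based format wins overall — the comparison reverses. Format B's applications skew toward media, which has a lower base rate.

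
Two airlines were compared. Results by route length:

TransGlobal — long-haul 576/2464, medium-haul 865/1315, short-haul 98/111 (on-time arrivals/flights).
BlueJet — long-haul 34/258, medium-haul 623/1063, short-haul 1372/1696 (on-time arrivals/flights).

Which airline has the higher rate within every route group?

TransGlobal

Long-haul: TransGlobal 576/2464 = 23.4%, BlueJet 34/258 = 13.2% → TransGlobal
Medium-haul: TransGlobal 865/1315 = 65.8%, BlueJet 623/1063 = 58.6% → TransGlobal
Short-haul: TransGlobal 98/111 = 88.3%, BlueJet 1372/1696 = 80.9% → TransGlobal
TransGlobal has the higher rate in all 3 groups.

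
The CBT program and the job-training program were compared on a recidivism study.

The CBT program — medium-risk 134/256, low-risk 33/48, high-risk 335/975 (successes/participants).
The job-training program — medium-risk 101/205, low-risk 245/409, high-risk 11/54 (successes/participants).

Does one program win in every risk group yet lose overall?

Medium-risk: the CBT program 134/256 = 52.3%, the job-training program 101/205 = 49.3% → the CBT program
Low-risk: the CBT program 33/48 = 68.8%, the job-training program 245/409 = 59.9% → the CBT program
High-risk: the CBT program 335/975 = 34.4%, the job-training program 11/54 = 20.4% → the CBT program
Overall: the CBT program 502/1279 = 39.2%, the job-training program 357/668 = 53.4% → the job-training program
The CBT program wins each risk group but the job-training program wins overall — the comparison reverses. The CBT program's participants skew toward high-risk, which has a lower base rate.

Yes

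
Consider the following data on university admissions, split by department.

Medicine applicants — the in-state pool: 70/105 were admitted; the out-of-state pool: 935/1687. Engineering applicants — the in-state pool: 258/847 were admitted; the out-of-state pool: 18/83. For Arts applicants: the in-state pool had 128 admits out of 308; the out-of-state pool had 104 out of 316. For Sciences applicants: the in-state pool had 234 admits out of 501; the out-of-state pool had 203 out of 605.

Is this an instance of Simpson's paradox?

Medicine: the in-state pool 70/105 = 66.7%, the out-of-state pool 935/1687 = 55.4% → the in-state pool
Engineering: the in-state pool 258/847 = 30.5%, the out-of-state pool 18/83 = 21.7% → the in-state pool
Arts: the in-state pool 128/308 = 41.6%, the out-of-state pool 104/316 = 32.9% → the in-state pool
Sciences: the in-state pool 234/501 = 46.7%, the out-of-state pool 203/605 = 33.6% → the in-state pool
Overall: the in-state pool 690/1761 = 39.2%, the out-of-state pool 1260/2691 = 46.8% → the out-of-state pool
The in-state pool wins each department group but the out-of-state pool wins overall — the comparison reverses. The in-state pool's applicants skew toward Engineering, which has a lower base rate.

Yes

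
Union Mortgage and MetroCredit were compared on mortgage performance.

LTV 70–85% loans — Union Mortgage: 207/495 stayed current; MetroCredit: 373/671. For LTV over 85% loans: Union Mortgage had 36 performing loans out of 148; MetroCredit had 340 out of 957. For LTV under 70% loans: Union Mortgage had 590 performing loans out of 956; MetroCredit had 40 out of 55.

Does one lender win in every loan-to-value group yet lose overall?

Yes

LTV 70–85%: Union Mortgage 207/495 = 41.8%, MetroCredit 373/671 = 55.6% → MetroCredit
LTV over 85%: Union Mortgage 36/148 = 24.3%, MetroCredit 340/957 = 35.5% → MetroCredit
LTV under 70%: Union Mortgage 590/956 = 61.7%, MetroCredit 40/55 = 72.7% → MetroCredit
Overall: Union Mortgage 833/1599 = 52.1%, MetroCredit 753/1683 = 44.7% → Union Mortgage
MetroCredit wins each loan-to-value group but Union Mortgage wins overall — the comparison reverses. MetroCredit's loans skew toward LTV over 85%, which has a lower base rate.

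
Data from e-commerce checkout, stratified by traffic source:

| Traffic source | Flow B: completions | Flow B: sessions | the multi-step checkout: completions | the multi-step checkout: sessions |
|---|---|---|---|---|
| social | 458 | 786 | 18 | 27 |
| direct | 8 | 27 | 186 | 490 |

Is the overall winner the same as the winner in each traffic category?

No

Social: Flow B 458/786 = 58.3%, the multi-step checkout 18/27 = 66.7% → the multi-step checkout
Direct: Flow B 8/27 = 29.6%, the multi-step checkout 186/490 = 38.0% → the multi-step checkout
Overall: Flow B 466/813 = 57.3%, the multi-step checkout 204/517 = 39.5% → Flow B
The multi-step checkout wins each traffic group but Flow B wins overall — the comparison reverses. The multi-step checkout's sessions skew toward direct, which has a lower base rate.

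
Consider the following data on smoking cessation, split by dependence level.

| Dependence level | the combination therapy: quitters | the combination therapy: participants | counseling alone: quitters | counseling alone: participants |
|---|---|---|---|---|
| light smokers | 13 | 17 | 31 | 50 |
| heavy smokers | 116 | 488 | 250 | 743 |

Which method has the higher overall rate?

Light smokers: the combination therapy 13/17 = 76.5%, counseling alone 31/50 = 62.0% → the combination therapy
Heavy smokers: the combination therapy 116/488 = 23.8%, counseling alone 250/743 = 33.6% → counseling alone
Overall: the combination therapy 129/505 = 25.5%, counseling alone 281/793 = 35.4% → counseling alone
(Neither sweeps every dependence group, but counseling alone has the higher pooled rate.)

counseling alone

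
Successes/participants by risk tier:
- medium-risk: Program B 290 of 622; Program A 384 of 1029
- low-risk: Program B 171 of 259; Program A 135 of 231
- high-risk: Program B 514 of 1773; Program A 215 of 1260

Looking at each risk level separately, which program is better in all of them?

Program B

Medium-risk: Program B 290/622 = 46.6%, Program A 384/1029 = 37.3% → Program B
Low-risk: Program B 171/259 = 66.0%, Program A 135/231 = 58.4% → Program B
High-risk: Program B 514/1773 = 29.0%, Program A 215/1260 = 17.1% → Program B
Program B has the higher rate in all 3 groups.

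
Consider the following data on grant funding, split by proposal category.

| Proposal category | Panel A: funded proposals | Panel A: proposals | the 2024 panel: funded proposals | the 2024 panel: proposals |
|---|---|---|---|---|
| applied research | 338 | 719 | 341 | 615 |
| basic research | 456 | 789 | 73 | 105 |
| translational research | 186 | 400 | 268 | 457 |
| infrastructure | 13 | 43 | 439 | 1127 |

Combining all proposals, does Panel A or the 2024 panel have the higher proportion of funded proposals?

Panel A

Applied research: Panel A 338/719 = 47.0%, the 2024 panel 341/615 = 55.4% → the 2024 panel
Basic research: Panel A 456/789 = 57.8%, the 2024 panel 73/105 = 69.5% → the 2024 panel
Translational research: Panel A 186/400 = 46.5%, the 2024 panel 268/457 = 58.6% → the 2024 panel
Infrastructure: Panel A 13/43 = 30.2%, the 2024 panel 439/1127 = 39.0% → the 2024 panel
Overall: Panel A 993/1951 = 50.9%, the 2024 panel 1121/2304 = 48.7% → Panel A
(The 2024 panel wins every proposal group but Panel A wins overall — the 2024 panel's proposals skew toward the low-rate infrastructure group.)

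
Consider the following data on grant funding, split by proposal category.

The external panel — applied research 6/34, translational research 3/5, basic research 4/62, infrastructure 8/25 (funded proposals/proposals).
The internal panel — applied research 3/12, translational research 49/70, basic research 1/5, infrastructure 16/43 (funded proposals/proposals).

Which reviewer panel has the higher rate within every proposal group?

the internal panel

Applied research: the external panel 6/34 = 17.6%, the internal panel 3/12 = 25.0% → the internal panel
Translational research: the external panel 3/5 = 60.0%, the internal panel 49/70 = 70.0% → the internal panel
Basic research: the external panel 4/62 = 6.5%, the internal panel 1/5 = 20.0% → the internal panel
Infrastructure: the external panel 8/25 = 32.0%, the internal panel 16/43 = 37.2% → the internal panel
The internal panel has the higher rate in all 4 groups.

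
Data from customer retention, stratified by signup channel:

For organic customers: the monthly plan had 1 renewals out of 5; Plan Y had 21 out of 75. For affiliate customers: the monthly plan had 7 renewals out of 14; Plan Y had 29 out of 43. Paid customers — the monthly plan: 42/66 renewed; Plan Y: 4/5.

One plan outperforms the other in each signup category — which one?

Organic: the monthly plan 1/5 = 20.0%, Plan Y 21/75 = 28.0% → Plan Y
Affiliate: the monthly plan 7/14 = 50.0%, Plan Y 29/43 = 67.4% → Plan Y
Paid: the monthly plan 42/66 = 63.6%, Plan Y 4/5 = 80.0% → Plan Y
Plan Y has the higher rate in all 3 groups.

Plan Y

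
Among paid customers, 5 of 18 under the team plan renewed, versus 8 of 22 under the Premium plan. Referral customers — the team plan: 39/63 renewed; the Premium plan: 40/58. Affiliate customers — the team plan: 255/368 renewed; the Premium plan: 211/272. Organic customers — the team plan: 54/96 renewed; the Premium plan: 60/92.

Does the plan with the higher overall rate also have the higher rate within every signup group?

Yes

Paid: the team plan 5/18 = 27.8%, the Premium plan 8/22 = 36.4% → the Premium plan
Referral: the team plan 39/63 = 61.9%, the Premium plan 40/58 = 69.0% → the Premium plan
Affiliate: the team plan 255/368 = 69.3%, the Premium plan 211/272 = 77.6% → the Premium plan
Organic: the team plan 54/96 = 56.2%, the Premium plan 60/92 = 65.2% → the Premium plan
Overall: the team plan 353/545 = 64.8%, the Premium plan 319/444 = 71.8% → the Premium plan
The Premium plan wins overall and in every signup group — no reversal.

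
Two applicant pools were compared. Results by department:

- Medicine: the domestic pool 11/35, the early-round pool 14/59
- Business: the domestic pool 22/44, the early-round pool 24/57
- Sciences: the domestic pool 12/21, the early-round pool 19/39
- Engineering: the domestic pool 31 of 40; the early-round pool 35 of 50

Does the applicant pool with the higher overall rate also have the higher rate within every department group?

Yes

Medicine: the domestic pool 11/35 = 31.4%, the early-round pool 14/59 = 23.7% → the domestic pool
Business: the domestic pool 22/44 = 50.0%, the early-round pool 24/57 = 42.1% → the domestic pool
Sciences: the domestic pool 12/21 = 57.1%, the early-round pool 19/39 = 48.7% → the domestic pool
Engineering: the domestic pool 31/40 = 77.5%, the early-round pool 35/50 = 70.0% → the domestic pool
Overall: the domestic pool 76/140 = 54.3%, the early-round pool 92/205 = 44.9% → the domestic pool
The domestic pool wins overall and in every department group — no reversal.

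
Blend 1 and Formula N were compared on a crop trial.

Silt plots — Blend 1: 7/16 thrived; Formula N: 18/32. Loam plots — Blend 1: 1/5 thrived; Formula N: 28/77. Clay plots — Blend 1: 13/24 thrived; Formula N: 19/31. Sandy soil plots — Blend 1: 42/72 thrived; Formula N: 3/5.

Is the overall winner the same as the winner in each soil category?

Silt: Blend 1 7/16 = 43.8%, Formula N 18/32 = 56.2% → Formula N
Loam: Blend 1 1/5 = 20.0%, Formula N 28/77 = 36.4% → Formula N
Clay: Blend 1 13/24 = 54.2%, Formula N 19/31 = 61.3% → Formula N
Sandy soil: Blend 1 42/72 = 58.3%, Formula N 3/5 = 60.0% → Formula N
Overall: Blend 1 63/117 = 53.8%, Formula N 68/145 = 46.9% → Blend 1
Formula N wins each soil group but Blend 1 wins overall — the comparison reverses. Formula N's plots skew toward loam, which has a lower base rate.

No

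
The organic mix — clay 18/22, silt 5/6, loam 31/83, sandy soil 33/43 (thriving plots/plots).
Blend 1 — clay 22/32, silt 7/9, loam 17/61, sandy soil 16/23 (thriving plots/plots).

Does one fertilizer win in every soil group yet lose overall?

Clay: the organic mix 18/22 = 81.8%, Blend 1 22/32 = 68.8% → the organic mix
Silt: the organic mix 5/6 = 83.3%, Blend 1 7/9 = 77.8% → the organic mix
Loam: the organic mix 31/83 = 37.3%, Blend 1 17/61 = 27.9% → the organic mix
Sandy soil: the organic mix 33/43 = 76.7%, Blend 1 16/23 = 69.6% → the organic mix
Overall: the organic mix 87/154 = 56.5%, Blend 1 62/125 = 49.6% → the organic mix
The organic mix wins overall and in every soil group — no reversal.

No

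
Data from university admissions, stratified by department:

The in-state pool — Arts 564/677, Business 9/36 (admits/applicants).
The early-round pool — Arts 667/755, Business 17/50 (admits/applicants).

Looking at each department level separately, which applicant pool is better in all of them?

the early-round pool

Arts: the in-state pool 564/677 = 83.3%, the early-round pool 667/755 = 88.3% → the early-round pool
Business: the in-state pool 9/36 = 25.0%, the early-round pool 17/50 = 34.0% → the early-round pool
The early-round pool has the higher rate in both groups.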